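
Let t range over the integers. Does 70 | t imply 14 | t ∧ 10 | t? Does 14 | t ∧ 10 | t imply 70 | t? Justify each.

(⟹) If 70 ∣ t, write t = 70q. Since 70 = 5·14, t = 14·(5q), so 14 ∣ t; and since 70 = 7·10, t = 10·(7q), so 10 ∣ t.

(⟸) Suppose 14 ∣ t and 10 ∣ t. Any common multiple of 14 and 10 is a multiple of their lcm; here lcm(14, 10) = 14·10/gcd(14, 10) = 140/2 = 70, so 70 ∣ t.

The biconditional holds.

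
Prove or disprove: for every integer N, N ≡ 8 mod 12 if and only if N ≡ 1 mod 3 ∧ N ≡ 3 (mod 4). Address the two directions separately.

Neither direction holds.

(→) This fails: N = 8 gives 8 ≡ 8 (mod 12) but 8 ≡ 2 (mod 3), so the conjunction on the right does not hold.

(←) This fails: N = 7 satisfies both congruences on the right (7 ≡ 1 mod 3 and 7 ≡ 3 mod 4) yet 7 ≡ 7 (mod 12), not 8.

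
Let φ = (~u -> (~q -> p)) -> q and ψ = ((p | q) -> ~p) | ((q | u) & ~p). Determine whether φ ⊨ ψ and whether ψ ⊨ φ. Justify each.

(⇒) fails and (⇐) fails.

(⇒) This fails. Under q = T, u = F, p = T, the left side is true but the right side is false.

(⇐) This fails. Under q = F, u = T, p = F, the left side is false but the right side is true.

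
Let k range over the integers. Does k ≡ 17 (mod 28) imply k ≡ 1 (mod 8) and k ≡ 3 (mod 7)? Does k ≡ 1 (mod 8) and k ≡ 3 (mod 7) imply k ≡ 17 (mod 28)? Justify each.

(⇒) This fails: k = 45 gives 45 ≡ 17 (mod 28) but 45 ≡ 5 (mod 8), so the conjunction on the right does not hold.

(⇐) Conversely, if k ≡ 1 (mod 8) and k ≡ 3 (mod 7), then by the Chinese remainder theorem k ≡ 17 (mod 56). Since 17 ≡ 17 (mod 28) and 28 ∣ 56, we get k ≡ 17 (mod 28).

Only the converse holds.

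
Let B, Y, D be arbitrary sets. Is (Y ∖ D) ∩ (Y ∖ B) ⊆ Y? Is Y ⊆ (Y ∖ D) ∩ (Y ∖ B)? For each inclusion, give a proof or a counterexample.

Forward inclusion. Let x ∈ (Y ∖ D) ∩ (Y ∖ B). Then x ∈ Y and x ∉ B, D, from which x ∈ Y.

Reverse inclusion. This inclusion fails. Take B = {1}, Y = {1}, D = ∅; then 1 ∈ Y but 1 ∉ (Y ∖ D) ∩ (Y ∖ B).

(⊆) holds; (⊇) fails.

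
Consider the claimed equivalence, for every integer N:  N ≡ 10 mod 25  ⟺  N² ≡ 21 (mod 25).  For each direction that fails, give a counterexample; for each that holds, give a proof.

(⇒) fails and (⇐) fails.

Forward direction. This fails: take N = 10. Then 10 ≡ 10 (mod 25), but 10² = 100 ≡ 0 (mod 25), not 21.

Converse. This fails: take N = 11. Then 11² = 121 ≡ 21 (mod 25), yet 11 ≡ 11 (mod 25), not 10.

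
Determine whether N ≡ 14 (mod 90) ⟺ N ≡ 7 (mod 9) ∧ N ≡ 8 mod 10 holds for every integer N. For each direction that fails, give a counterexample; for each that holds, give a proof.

Forward direction. This fails: N = 14 gives 14 ≡ 14 (mod 90) but 14 ≡ 5 (mod 9), so the conjunction on the right does not hold.

Converse. This fails: N = 88 satisfies both congruences on the right (88 ≡ 7 mod 9 and 88 ≡ 8 mod 10) yet 88 ≡ 88 (mod 90), not 14.

(⇒) fails and (⇐) fails.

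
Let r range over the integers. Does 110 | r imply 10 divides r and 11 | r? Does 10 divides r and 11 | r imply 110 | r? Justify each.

(⟸) Suppose 10 ∣ r and 11 ∣ r. Any common multiple of 10 and 11 is a multiple of their lcm; here gcd(10, 11) = 1, so lcm(10, 11) = 10·11 = 110, so 110 ∣ r.

(⟹) If 110 ∣ r, write r = 110q. Since 110 = 11·10, r = 10·(11q), so 10 ∣ r; and since 110 = 10·11, r = 11·(10q), so 11 ∣ r.

Both directions hold; the statement is true.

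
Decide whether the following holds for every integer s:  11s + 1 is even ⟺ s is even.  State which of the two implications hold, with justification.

Forward direction. This fails: s = 7 gives 11s + 1 = 78, which is even, but 7 is odd, not even.

Converse. This also fails: s = 6 is even, but 11s + 1 = 67 is odd, not even.

(⇒) fails and (⇐) fails.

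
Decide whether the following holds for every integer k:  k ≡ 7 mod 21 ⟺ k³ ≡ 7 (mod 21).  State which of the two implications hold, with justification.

Forward direction. Suppose k ≡ 7 mod 21. Write k = 21j + 7. Then (21j + 7)³ = 9261j³ + 9261j² + 3087j + 343 = 21(441j³ + 441j² + 147j + 16) + 7, so k³ ≡ 7 (mod 21).

Converse. Suppose k³ ≡ 7 (mod 21). The only residue r in {0, …, 20} with r³ ≡ 7 (mod 21) is r = 7, so k ≡ 7 (mod 21).

The biconditional holds.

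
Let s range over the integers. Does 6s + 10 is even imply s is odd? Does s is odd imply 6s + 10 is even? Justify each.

Only the converse holds.

(⇒) This fails: take s = 0. Then 6s + 10 = 10, which is even, yet s = 0 is even, not odd.

(⇐) Suppose s is odd. Since 6 is even, 6s is even for every s, so 6s + 10 has the same parity as 10, which is even. Hence 6s + 10 is even.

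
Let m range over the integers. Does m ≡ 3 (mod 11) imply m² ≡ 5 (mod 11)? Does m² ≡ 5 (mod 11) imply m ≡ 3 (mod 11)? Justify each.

Both directions fail.

Forward direction. This fails: take m = 3. Then 3 ≡ 3 (mod 11), but 3² = 9 ≡ 9 (mod 11), not 5.

Converse. This fails: take m = 4. Then 4² = 16 ≡ 5 (mod 11), yet 4 ≡ 4 (mod 11), not 3.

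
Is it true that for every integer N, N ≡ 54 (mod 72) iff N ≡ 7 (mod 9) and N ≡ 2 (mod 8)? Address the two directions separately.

(⇒) fails and (⇐) fails.

(→) This fails: N = 54 gives 54 ≡ 54 (mod 72) but 54 ≡ 0 (mod 9), so the conjunction on the right does not hold.

(←) This fails: N = 34 satisfies both congruences on the right (34 ≡ 7 mod 9 and 34 ≡ 2 mod 8) yet 34 ≡ 34 (mod 72), not 54.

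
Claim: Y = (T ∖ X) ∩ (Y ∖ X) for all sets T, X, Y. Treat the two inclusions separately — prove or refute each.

The sets are not equal: only the reverse inclusion holds.

(⟹) This inclusion fails. Take T = ∅, X = ∅, Y = {1}; then 1 ∈ Y but 1 ∉ (T ∖ X) ∩ (Y ∖ X).

(⟸) Let x ∈ (T ∖ X) ∩ (Y ∖ X). Then x ∈ T ∩ Y and x ∉ X, from which x ∈ Y.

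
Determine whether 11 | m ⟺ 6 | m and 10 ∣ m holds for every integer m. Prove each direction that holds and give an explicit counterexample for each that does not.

Neither direction holds.

(→) This fails: take m = 11. Certainly 11 ∣ 11, but 6 ∤ 11.

(←) This fails: take m = 30. Both 6 ∣ 30 and 10 ∣ 30, yet 30 is not a multiple of 11 (since 30 = 2·11 + 8), so 11 ∤ 30.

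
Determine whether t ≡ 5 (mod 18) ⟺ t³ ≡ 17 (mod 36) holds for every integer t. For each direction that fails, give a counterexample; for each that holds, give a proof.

Neither implication holds.

(⟹) This fails: take t = 23. Then 23 ≡ 5 (mod 18), but 23³ = 12167 ≡ 35 (mod 36), not 17.

(⟸) This fails: take t = 17. Then 17³ = 4913 ≡ 17 (mod 36), yet 17 ≡ 17 (mod 18), not 5.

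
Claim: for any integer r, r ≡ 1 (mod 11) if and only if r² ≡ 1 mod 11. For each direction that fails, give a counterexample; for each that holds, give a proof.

Only the forward implication holds.

(⇒) Suppose r ≡ 1 (mod 11). Write r = 11j + 1. Then (11j + 1)² = 121j² + 22j + 1 = 11(11j² + 2j) + 1, so r² ≡ 1 (mod 11).

(⇐) This fails: take r = 10. Then 10² = 100 ≡ 1 (mod 11), yet 10 ≡ 10 (mod 11), not 1.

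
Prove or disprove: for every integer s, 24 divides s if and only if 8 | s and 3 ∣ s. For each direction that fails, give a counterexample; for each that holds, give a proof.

Equivalent; both directions hold.

(⇒) If 24 ∣ s, write s = 24q. Since 24 = 3·8, s = 8·(3q), so 8 ∣ s; and since 24 = 8·3, s = 3·(8q), so 3 ∣ s.

(⇐) Suppose 8 ∣ s and 3 ∣ s. Any common multiple of 8 and 3 is a multiple of their lcm; here gcd(8, 3) = 1, so lcm(8, 3) = 8·3 = 24, so 24 ∣ s.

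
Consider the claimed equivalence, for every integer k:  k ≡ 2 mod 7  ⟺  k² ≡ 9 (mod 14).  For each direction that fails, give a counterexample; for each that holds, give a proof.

(⇒) fails and (⇐) fails.

[⇒] This fails: take k = 2. Then 2 ≡ 2 (mod 7), but 2² = 4 ≡ 4 (mod 14), not 9.

[⇐] This fails: take k = 3. Then 3² = 9 ≡ 9 (mod 14), yet 3 ≡ 3 (mod 7), not 2.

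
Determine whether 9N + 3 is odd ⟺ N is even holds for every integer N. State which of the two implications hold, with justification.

The biconditional holds.

Forward direction. Suppose 9N + 3 is odd. Since 9 is odd, 9N and N have the same parity, so 9N + 3 ≡ N + 3 (mod 2). As 3 is odd, 9N + 3 is odd exactly when N is even. Thus N is even.

Converse. Suppose N is even; write N = 2j. Then 9N + 3 = 9·(2j) + 3 = 2·9j + 3, which is odd.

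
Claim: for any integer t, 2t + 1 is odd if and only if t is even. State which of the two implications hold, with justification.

[⇒] This fails: take t = 3. Then 2t + 1 = 7, which is odd, yet t = 3 is odd, not even.

[⇐] Suppose t is even. Since 2 is even, 2t is even for every t, so 2t + 1 has the same parity as 1, which is odd. Hence 2t + 1 is odd.

(⇒) fails; (⇐) holds.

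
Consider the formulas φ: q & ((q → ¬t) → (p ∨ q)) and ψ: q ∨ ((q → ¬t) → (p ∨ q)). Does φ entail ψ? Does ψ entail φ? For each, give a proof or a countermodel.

[⇒] Assume the antecedent. If p is true, q ∨ ((q → ¬t) → (p ∨ q)) reduces to true regardless of the other variables. If p is false, the antecedent forces (p = F, t = F, q = T) or (p = F, t = T, q = T), and q ∨ ((q → ¬t) → (p ∨ q)) holds there. Either way q ∨ ((q → ¬t) → (p ∨ q)) holds.

[⇐] This fails. Under p = T, t = F, q = F, the left side is false but the right side is true.

The forward direction holds; the converse fails.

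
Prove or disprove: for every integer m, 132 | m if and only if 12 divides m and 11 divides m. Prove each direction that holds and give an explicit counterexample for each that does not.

(⇒) If 132 ∣ m, write m = 132q. Since 132 = 11·12, m = 12·(11q), so 12 ∣ m; and since 132 = 12·11, m = 11·(12q), so 11 ∣ m.

(⇐) Suppose 12 ∣ m and 11 ∣ m. Any common multiple of 12 and 11 is a multiple of their lcm; here gcd(12, 11) = 1, so lcm(12, 11) = 12·11 = 132, so 132 ∣ m.

Both implications hold.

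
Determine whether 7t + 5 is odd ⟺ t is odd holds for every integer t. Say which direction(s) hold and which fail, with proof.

Both directions fail.

Forward direction. This fails: t = 4 gives 7t + 5 = 33, which is odd, but 4 is even, not odd.

Converse. This also fails: t = 7 is odd, but 7t + 5 = 54 is even, not odd.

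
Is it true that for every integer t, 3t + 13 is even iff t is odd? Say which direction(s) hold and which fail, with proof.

Equivalent; both directions hold.

(⇒) Suppose 3t + 13 is even. Since 3 is odd, 3t and t have the same parity, so 3t + 13 ≡ t + 13 (mod 2). As 13 is odd, 3t + 13 is even exactly when t is odd. Thus t is odd.

(⇐) Conversely, suppose t is odd; write t = 2j + 1. Then 3t + 13 = 3·(2j + 1) + 13 = 2·3j + 16, which is even.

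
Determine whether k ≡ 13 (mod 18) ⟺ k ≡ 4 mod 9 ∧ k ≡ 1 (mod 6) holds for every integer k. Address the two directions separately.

[⇒] Suppose k ≡ 13 (mod 18); write k = 18j + 13. Since 9 ∣ 18, reducing mod 9 gives k ≡ 13 ≡ 4 (mod 9); since 6 ∣ 18, reducing mod 6 gives k ≡ 13 ≡ 1 (mod 6).

[⇐] Conversely, if k ≡ 4 (mod 9) and k ≡ 1 (mod 6), then by the Chinese remainder theorem k ≡ 13 (mod 18). This is exactly k ≡ 13 (mod 18).

The biconditional holds.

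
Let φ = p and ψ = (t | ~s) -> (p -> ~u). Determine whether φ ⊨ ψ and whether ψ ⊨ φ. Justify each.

Both directions fail.

(→) This fails. Under p = T, t = F, s = F, u = T, the left side is true but the right side is false.

(←) This fails. Under p = F, t = F, s = F, u = F, the left side is false but the right side is true.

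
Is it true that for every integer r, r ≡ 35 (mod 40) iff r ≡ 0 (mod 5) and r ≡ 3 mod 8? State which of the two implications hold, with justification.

The biconditional holds.

(←) If r ≡ 0 (mod 5) and r ≡ 3 (mod 8), then by the Chinese remainder theorem r ≡ 35 (mod 40). This is exactly r ≡ 35 (mod 40).

(→) Suppose r ≡ 35 (mod 40); write r = 40j + 35. Since 5 ∣ 40, reducing mod 5 gives r ≡ 35 ≡ 0 (mod 5); since 8 ∣ 40, reducing mod 8 gives r ≡ 35 ≡ 3 (mod 8).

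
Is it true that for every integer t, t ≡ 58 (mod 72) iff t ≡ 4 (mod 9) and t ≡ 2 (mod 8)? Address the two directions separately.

(→) Suppose t ≡ 58 (mod 72); write t = 72j + 58. Since 9 ∣ 72, reducing mod 9 gives t ≡ 58 ≡ 4 (mod 9); since 8 ∣ 72, reducing mod 8 gives t ≡ 58 ≡ 2 (mod 8).

(←) Conversely, if t ≡ 4 (mod 9) and t ≡ 2 (mod 8), then by the Chinese remainder theorem t ≡ 58 (mod 72). This is exactly t ≡ 58 (mod 72).

Both directions hold; the statement is true.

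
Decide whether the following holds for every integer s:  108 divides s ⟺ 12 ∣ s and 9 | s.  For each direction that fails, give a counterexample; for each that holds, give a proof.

(⇒) If 108 ∣ s, write s = 108q. Since 108 = 9·12, s = 12·(9q), so 12 ∣ s; and since 108 = 12·9, s = 9·(12q), so 9 ∣ s.

(⇐) This fails: take s = 36. Both 12 ∣ 36 and 9 ∣ 36, yet 36 is not a multiple of 108 (since 36 = 0·108 + 36), so 108 ∤ 36.

Only the forward direction holds.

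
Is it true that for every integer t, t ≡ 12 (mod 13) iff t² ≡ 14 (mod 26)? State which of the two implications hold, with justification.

[⇒] This fails: take t = 25. Then 25 ≡ 12 (mod 13), but 25² = 625 ≡ 1 (mod 26), not 14.

[⇐] This fails: take t = 14. Then 14² = 196 ≡ 14 (mod 26), yet 14 ≡ 1 (mod 13), not 12.

Neither direction holds.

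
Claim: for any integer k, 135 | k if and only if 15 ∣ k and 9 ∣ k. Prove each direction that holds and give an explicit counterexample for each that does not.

Only the forward direction holds.

(⇒) If 135 ∣ k, write k = 135q. Since 135 = 9·15, k = 15·(9q), so 15 ∣ k; and since 135 = 15·9, k = 9·(15q), so 9 ∣ k.

(⇐) This fails: take k = 45. Both 15 ∣ 45 and 9 ∣ 45, yet 45 is not a multiple of 135 (since 45 = 0·135 + 45), so 135 ∤ 45.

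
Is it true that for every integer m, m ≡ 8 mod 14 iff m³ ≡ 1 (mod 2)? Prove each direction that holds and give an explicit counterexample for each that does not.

(⟹) This fails: take m = 8. Then 8 ≡ 8 (mod 14), but 8³ = 512 ≡ 0 (mod 2), not 1.

(⟸) This fails: take m = 1. Then 1³ = 1 ≡ 1 (mod 2), yet 1 ≡ 1 (mod 14), not 8.

Neither direction holds.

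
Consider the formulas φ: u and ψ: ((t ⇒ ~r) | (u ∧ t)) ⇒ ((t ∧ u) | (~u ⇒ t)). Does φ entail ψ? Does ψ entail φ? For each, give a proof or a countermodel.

Only the forward implication holds.

(⟹) Assume the antecedent. If u is true, the consequent reduces to true regardless of the other variables. If u is false, the antecedent cannot hold. Either way the consequent holds.

(⟸) This fails. Under u = F, r = F, t = T, the left side is false but the right side is true.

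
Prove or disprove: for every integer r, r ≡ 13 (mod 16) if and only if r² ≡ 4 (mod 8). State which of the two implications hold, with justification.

[⇒] This fails: take r = 13. Then 13 ≡ 13 (mod 16), but 13² = 169 ≡ 1 (mod 8), not 4.

[⇐] This fails: take r = 2. Then 2² = 4 ≡ 4 (mod 8), yet 2 ≡ 2 (mod 16), not 13.

Neither implication holds.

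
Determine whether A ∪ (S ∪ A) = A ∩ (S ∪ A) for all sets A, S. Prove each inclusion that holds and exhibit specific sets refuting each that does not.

Forward inclusion. This inclusion fails. Take A = ∅, S = {1}; then 1 ∈ A ∪ (S ∪ A) but 1 ∉ A ∩ (S ∪ A).

Reverse inclusion. Let x ∈ A ∩ (S ∪ A). Then either x ∈ A and x ∉ S; or x ∈ A ∩ S. In each case x ∈ A ∪ (S ∪ A), so A ∩ (S ∪ A) ⊆ A ∪ (S ∪ A).

Only the reverse inclusion holds.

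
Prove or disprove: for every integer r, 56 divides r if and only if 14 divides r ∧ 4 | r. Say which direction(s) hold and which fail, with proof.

Only the forward implication holds.

(⇐) This fails: take r = 28. Both 14 ∣ 28 and 4 ∣ 28, yet 28 is not a multiple of 56 (since 28 = 0·56 + 28), so 56 ∤ 28.

(⇒) If 56 ∣ r, write r = 56q. Since 56 = 4·14, r = 14·(4q), so 14 ∣ r; and since 56 = 14·4, r = 4·(14q), so 4 ∣ r.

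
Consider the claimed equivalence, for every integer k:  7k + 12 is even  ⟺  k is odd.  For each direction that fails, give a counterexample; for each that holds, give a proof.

(⇒) fails and (⇐) fails.

(→) This fails: k = 6 gives 7k + 12 = 54, which is even, but 6 is even, not odd.

(←) This also fails: k = 1 is odd, but 7k + 12 = 19 is odd, not even.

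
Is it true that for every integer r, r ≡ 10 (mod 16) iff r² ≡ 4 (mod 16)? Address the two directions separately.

(→) Suppose r ≡ 10 (mod 16). Write r = 16j + 10. Then (16j + 10)² = 256j² + 320j + 100 = 16(16j² + 20j + 6) + 4, so r² ≡ 4 (mod 16).

(←) This fails: take r = 2. Then 2² = 4 ≡ 4 (mod 16), yet 2 ≡ 2 (mod 16), not 10.

The forward direction holds; the converse fails.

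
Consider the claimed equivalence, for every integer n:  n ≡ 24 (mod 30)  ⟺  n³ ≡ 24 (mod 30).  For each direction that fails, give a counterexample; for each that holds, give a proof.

Equivalent; both directions hold.

(⟹) Suppose n ≡ 24 (mod 30). Write n = 30j + 24. Then (30j + 24)³ = 27000j³ + 64800j² + 51840j + 13824 = 30(900j³ + 2160j² + 1728j + 460) + 24, so n³ ≡ 24 (mod 30).

(⟸) Conversely, suppose n³ ≡ 24 (mod 30). The only residue r in {0, …, 29} with r³ ≡ 24 (mod 30) is r = 24, so n ≡ 24 (mod 30).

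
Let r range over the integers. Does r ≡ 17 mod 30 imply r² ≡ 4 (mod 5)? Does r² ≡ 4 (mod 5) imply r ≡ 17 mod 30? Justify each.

(⟹) Suppose r ≡ 17 (mod 30). Then r² ≡ 17² = 289 (mod 30), and since 5 ∣ 30, also r² ≡ 4 (mod 5).

(⟸) This fails: take r = 2. Then 2² = 4 ≡ 4 (mod 5), yet 2 ≡ 2 (mod 30), not 17.

Only the forward direction holds.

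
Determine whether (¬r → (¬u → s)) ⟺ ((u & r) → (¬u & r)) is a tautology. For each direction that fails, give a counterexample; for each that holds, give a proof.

[⇒] This fails. Under u = T, s = F, r = T, the left side is true but the right side is false.

[⇐] This fails. Under u = F, s = F, r = F, the left side is false but the right side is true.

(⇒) fails and (⇐) fails.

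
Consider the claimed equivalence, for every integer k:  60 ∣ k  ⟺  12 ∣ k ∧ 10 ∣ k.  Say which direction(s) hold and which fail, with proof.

Both directions hold; the statement is true.

(⇒) If 60 ∣ k, write k = 60q. Since 60 = 5·12, k = 12·(5q), so 12 ∣ k; and since 60 = 6·10, k = 10·(6q), so 10 ∣ k.

(⇐) Suppose 12 ∣ k and 10 ∣ k. Any common multiple of 12 and 10 is a multiple of their lcm; here lcm(12, 10) = 12·10/gcd(12, 10) = 120/2 = 60, so 60 ∣ k.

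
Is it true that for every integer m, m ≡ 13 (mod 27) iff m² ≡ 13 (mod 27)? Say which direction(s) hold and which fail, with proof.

(→) This fails: take m = 13. Then 13 ≡ 13 (mod 27), but 13² = 169 ≡ 7 (mod 27), not 13.

(←) This fails: take m = 11. Then 11² = 121 ≡ 13 (mod 27), yet 11 ≡ 11 (mod 27), not 13.

Neither direction holds.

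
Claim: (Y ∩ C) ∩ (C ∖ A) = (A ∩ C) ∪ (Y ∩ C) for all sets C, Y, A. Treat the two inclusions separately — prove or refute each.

(⟸) This inclusion fails. Take C = {1}, Y = ∅, A = {1}; then 1 ∈ (A ∩ C) ∪ (Y ∩ C) but 1 ∉ (Y ∩ C) ∩ (C ∖ A).

(⟹) Let x ∈ (Y ∩ C) ∩ (C ∖ A). Then x ∈ C ∩ Y and x ∉ A, from which x ∈ (A ∩ C) ∪ (Y ∩ C).

The sets are not equal: only the forward inclusion holds.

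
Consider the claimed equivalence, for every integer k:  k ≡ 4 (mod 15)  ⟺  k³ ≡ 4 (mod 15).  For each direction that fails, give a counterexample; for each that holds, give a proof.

(⇐) Suppose k³ ≡ 4 (mod 15). The only residue r in {0, …, 14} with r³ ≡ 4 (mod 15) is r = 4, so k ≡ 4 (mod 15).

(⇒) Suppose k ≡ 4 (mod 15). Write k = 15j + 4. Then (15j + 4)³ = 3375j³ + 2700j² + 720j + 64 = 15(225j³ + 180j² + 48j + 4) + 4, so k³ ≡ 4 (mod 15).

The biconditional holds.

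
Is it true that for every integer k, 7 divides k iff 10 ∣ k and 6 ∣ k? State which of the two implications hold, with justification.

Neither implication holds.

(⇒) This fails: take k = 7. Certainly 7 ∣ 7, but 10 ∤ 7.

(⇐) This fails: take k = 30. Both 10 ∣ 30 and 6 ∣ 30, yet 30 is not a multiple of 7 (since 30 = 4·7 + 2), so 7 ∤ 30.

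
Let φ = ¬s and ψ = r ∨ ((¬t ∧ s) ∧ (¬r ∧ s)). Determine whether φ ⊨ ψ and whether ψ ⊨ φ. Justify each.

(⇒) This fails. Under t = F, r = F, s = F, the left side is true but the right side is false.

(⇐) This fails. Under t = F, r = F, s = T, the left side is false but the right side is true.

Neither implication holds.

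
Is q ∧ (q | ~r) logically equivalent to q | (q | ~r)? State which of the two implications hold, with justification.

Only the forward implication holds.

(→) Assume the antecedent. If q is true, q | (q | ~r) reduces to true regardless of the other variables. If q is false, the antecedent cannot hold. Either way q | (q | ~r) holds.

(←) This fails. Under q = F, r = F, the left side is false but the right side is true.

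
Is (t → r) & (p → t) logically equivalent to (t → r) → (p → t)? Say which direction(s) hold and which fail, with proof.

Only the forward direction holds.

(⇒) Assume the antecedent. If p is true, the antecedent forces (p = T, r = T, t = T), and (t → r) → (p → t) holds there. If p is false, (t → r) → (p → t) reduces to true regardless of the other variables. Either way (t → r) → (p → t) holds.

(⇐) This fails. Under p = F, r = F, t = T, the left side is false but the right side is true.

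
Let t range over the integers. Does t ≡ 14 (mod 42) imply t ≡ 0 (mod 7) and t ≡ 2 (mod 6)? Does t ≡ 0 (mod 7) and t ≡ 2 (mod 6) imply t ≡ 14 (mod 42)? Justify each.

Equivalent; both directions hold.

[⇐] If t ≡ 0 (mod 7) and t ≡ 2 (mod 6), then by the Chinese remainder theorem t ≡ 14 (mod 42). This is exactly t ≡ 14 (mod 42).

[⇒] Suppose t ≡ 14 (mod 42); write t = 42j + 14. Since 7 ∣ 42, reducing mod 7 gives t ≡ 14 ≡ 0 (mod 7); since 6 ∣ 42, reducing mod 6 gives t ≡ 14 ≡ 2 (mod 6).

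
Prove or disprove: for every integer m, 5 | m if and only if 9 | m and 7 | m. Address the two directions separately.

[⇒] This fails: take m = 5. Certainly 5 ∣ 5, but 9 ∤ 5.

[⇐] This fails: take m = 63. Both 9 ∣ 63 and 7 ∣ 63, yet 63 is not a multiple of 5 (since 63 = 12·5 + 3), so 5 ∤ 63.

(⇒) fails and (⇐) fails.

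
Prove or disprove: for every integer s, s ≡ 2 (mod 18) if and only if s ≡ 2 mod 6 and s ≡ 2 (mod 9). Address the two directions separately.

Both implications hold.

(⇒) Suppose s ≡ 2 (mod 18); write s = 18j + 2. Since 6 ∣ 18, reducing mod 6 gives s ≡ 2 (mod 6); since 9 ∣ 18, reducing mod 9 gives s ≡ 2 (mod 9).

(⇐) Conversely, if s ≡ 2 (mod 6) and s ≡ 2 (mod 9), then by the Chinese remainder theorem s ≡ 2 (mod 18). This is exactly s ≡ 2 (mod 18).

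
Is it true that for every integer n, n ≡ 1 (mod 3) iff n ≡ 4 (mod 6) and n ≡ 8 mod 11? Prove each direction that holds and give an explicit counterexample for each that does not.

The forward direction fails; the converse holds.

Forward direction. This fails: n = 1 gives 1 ≡ 1 (mod 3) but 1 ≡ 1 (mod 6), so the conjunction on the right does not hold.

Converse. If n ≡ 4 (mod 6) and n ≡ 8 (mod 11), then by the Chinese remainder theorem n ≡ 52 (mod 66). Since 52 ≡ 1 (mod 3) and 3 ∣ 66, we get n ≡ 1 (mod 3).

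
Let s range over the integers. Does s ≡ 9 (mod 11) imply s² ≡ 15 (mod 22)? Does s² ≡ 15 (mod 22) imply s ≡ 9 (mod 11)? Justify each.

(⟹) This fails: take s = 20. Then 20 ≡ 9 (mod 11), but 20² = 400 ≡ 4 (mod 22), not 15.

(⟸) This fails: take s = 13. Then 13² = 169 ≡ 15 (mod 22), yet 13 ≡ 2 (mod 11), not 9.

(⇒) fails and (⇐) fails.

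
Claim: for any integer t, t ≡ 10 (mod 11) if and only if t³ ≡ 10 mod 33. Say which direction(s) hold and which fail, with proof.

Converse. The residues r modulo 33 with r³ ≡ 10 (mod 33) are exactly {10}, and each is ≡ 10 (mod 11).

Forward direction. This fails: take t = 21. Then 21 ≡ 10 (mod 11), but 21³ = 9261 ≡ 21 (mod 33), not 10.

Only the reverse direction holds.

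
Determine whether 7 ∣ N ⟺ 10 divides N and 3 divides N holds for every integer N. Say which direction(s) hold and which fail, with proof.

(→) This fails: take N = 7. Certainly 7 ∣ 7, but 10 ∤ 7.

(←) This fails: take N = 30. Both 10 ∣ 30 and 3 ∣ 30, yet 30 is not a multiple of 7 (since 30 = 4·7 + 2), so 7 ∤ 30.

Both directions fail.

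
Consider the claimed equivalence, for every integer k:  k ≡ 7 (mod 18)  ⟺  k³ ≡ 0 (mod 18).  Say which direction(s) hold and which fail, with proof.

Neither implication holds.

(→) This fails: take k = 7. Then 7 ≡ 7 (mod 18), but 7³ = 343 ≡ 1 (mod 18), not 0.

(←) This fails: take k = 0. Then 0³ = 0 ≡ 0 (mod 18), yet 0 ≡ 0 (mod 18), not 7.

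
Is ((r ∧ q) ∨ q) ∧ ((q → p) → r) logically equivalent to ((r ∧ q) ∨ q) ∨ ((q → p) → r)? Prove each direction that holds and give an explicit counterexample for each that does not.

The forward direction holds; the converse fails.

(⟹) Assume the antecedent. If r is true, ((r ∧ q) ∨ q) ∨ ((q → p) → r) reduces to true regardless of the other variables. If r is false, the antecedent forces (r = F, q = T, p = F), and ((r ∧ q) ∨ q) ∨ ((q → p) → r) holds there. Either way ((r ∧ q) ∨ q) ∨ ((q → p) → r) holds.

(⟸) This fails. Under r = T, q = F, p = F, the left side is false but the right side is true.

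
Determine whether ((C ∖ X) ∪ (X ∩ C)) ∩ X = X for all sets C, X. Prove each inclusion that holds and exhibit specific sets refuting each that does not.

(⊆) holds; (⊇) fails.

Forward inclusion. Let x ∈ ((C ∖ X) ∪ (X ∩ C)) ∩ X. Then x ∈ C ∩ X, from which x ∈ X.

Reverse inclusion. This inclusion fails. Take C = ∅, X = {1}; then 1 ∈ X but 1 ∉ ((C ∖ X) ∪ (X ∩ C)) ∩ X.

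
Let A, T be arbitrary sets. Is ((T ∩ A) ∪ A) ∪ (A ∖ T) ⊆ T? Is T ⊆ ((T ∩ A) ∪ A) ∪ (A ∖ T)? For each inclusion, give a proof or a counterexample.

(⊆) This inclusion fails. Take A = {1}, T = ∅; then 1 ∈ ((T ∩ A) ∪ A) ∪ (A ∖ T) but 1 ∉ T.

(⊇) This inclusion fails. Take A = ∅, T = {1}; then 1 ∈ T but 1 ∉ ((T ∩ A) ∪ A) ∪ (A ∖ T).

Both inclusions fail.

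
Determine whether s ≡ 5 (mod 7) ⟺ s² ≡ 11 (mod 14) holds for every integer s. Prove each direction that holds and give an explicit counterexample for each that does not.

Neither implication holds.

Forward direction. This fails: take s = 12. Then 12 ≡ 5 (mod 7), but 12² = 144 ≡ 4 (mod 14), not 11.

Converse. This fails: take s = 9. Then 9² = 81 ≡ 11 (mod 14), yet 9 ≡ 2 (mod 7), not 5.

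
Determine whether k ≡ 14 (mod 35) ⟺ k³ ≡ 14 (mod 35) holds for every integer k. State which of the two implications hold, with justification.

Equivalent; both directions hold.

(⇐) Suppose k³ ≡ 14 (mod 35). The only residue r in {0, …, 34} with r³ ≡ 14 (mod 35) is r = 14, so k ≡ 14 (mod 35).

(⇒) Suppose k ≡ 14 (mod 35). Write k = 35j + 14. Then (35j + 14)³ = 42875j³ + 51450j² + 20580j + 2744 = 35(1225j³ + 1470j² + 588j + 78) + 14, so k³ ≡ 14 (mod 35).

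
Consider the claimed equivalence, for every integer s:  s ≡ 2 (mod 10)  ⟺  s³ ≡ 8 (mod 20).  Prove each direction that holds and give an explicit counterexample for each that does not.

[⇒] Suppose s ≡ 2 (mod 10). Working modulo 20, s ∈ {2, 12}; for each such r, r³ ≡ 8 (mod 20).

[⇐] Conversely, the residues r modulo 20 with r³ ≡ 8 (mod 20) are exactly {2, 12}, and each is ≡ 2 (mod 10).

Both directions hold.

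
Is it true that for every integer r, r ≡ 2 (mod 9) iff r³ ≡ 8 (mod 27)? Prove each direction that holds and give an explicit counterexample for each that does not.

(→) Suppose r ≡ 2 (mod 9). Working modulo 27, r ∈ {2, 11, 20}; for each such r, r³ ≡ 8 (mod 27).

(←) Conversely, the residues r modulo 27 with r³ ≡ 8 (mod 27) are exactly {2, 11, 20}, and each is ≡ 2 (mod 9).

Both directions hold.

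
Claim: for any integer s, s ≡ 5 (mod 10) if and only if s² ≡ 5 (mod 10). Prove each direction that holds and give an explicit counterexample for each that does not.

Equivalent; both directions hold.

(←) For the converse, argue contrapositively. If s ≢ 5 (mod 10), then s is congruent to one of 0, 1, 2, 3, 4, 6, 7, 8, 9 modulo 10, and these give s² ≡ 0, 1, 4, 9, 6, 6, 9, 4, 1 respectively — never 5.

(→) Suppose s ≡ 5 (mod 10). Write s = 10j + 5. Then (10j + 5)² = 100j² + 100j + 25 = 10(10j² + 10j + 2) + 5, so s² ≡ 5 (mod 10).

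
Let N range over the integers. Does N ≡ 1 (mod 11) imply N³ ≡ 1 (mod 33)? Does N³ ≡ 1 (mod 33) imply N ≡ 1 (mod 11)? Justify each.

(→) This fails: take N = 12. Then 12 ≡ 1 (mod 11), but 12³ = 1728 ≡ 12 (mod 33), not 1.

(←) Conversely, the residues r modulo 33 with r³ ≡ 1 (mod 33) are exactly {1}, and each is ≡ 1 (mod 11).

Only the reverse direction holds.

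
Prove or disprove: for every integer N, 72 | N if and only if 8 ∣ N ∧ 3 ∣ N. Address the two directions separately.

Only the forward direction holds.

Converse. This fails: take N = 24. Both 8 ∣ 24 and 3 ∣ 24, yet 24 is not a multiple of 72 (since 24 = 0·72 + 24), so 72 ∤ 24.

Forward direction. If 72 ∣ N, write N = 72q. Since 72 = 9·8, N = 8·(9q), so 8 ∣ N; and since 72 = 24·3, N = 3·(24q), so 3 ∣ N.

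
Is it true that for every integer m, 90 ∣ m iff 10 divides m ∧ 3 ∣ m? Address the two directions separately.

Not equivalent: only (⇒) holds.

(→) If 90 ∣ m, write m = 90q. Since 90 = 9·10, m = 10·(9q), so 10 ∣ m; and since 90 = 30·3, m = 3·(30q), so 3 ∣ m.

(←) This fails: take m = 30. Both 10 ∣ 30 and 3 ∣ 30, yet 30 is not a multiple of 90 (since 30 = 0·90 + 30), so 90 ∤ 30.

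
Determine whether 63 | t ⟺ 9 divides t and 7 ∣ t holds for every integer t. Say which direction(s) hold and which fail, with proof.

The biconditional holds.

(⟸) Suppose 9 ∣ t and 7 ∣ t. Any common multiple of 9 and 7 is a multiple of their lcm; here gcd(9, 7) = 1, so lcm(9, 7) = 9·7 = 63, so 63 ∣ t.

(⟹) If 63 ∣ t, write t = 63q. Since 63 = 7·9, t = 9·(7q), so 9 ∣ t; and since 63 = 9·7, t = 7·(9q), so 7 ∣ t.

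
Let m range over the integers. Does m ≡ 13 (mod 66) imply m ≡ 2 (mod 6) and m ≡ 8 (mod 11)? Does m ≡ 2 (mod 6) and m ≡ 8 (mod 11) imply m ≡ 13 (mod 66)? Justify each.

(→) This fails: m = 13 gives 13 ≡ 13 (mod 66) but 13 ≡ 1 (mod 6), so the conjunction on the right does not hold.

(←) This fails: m = 8 satisfies both congruences on the right (8 ≡ 2 mod 6 and 8 ≡ 8 mod 11) yet 8 ≡ 8 (mod 66), not 13.

(⇒) fails and (⇐) fails.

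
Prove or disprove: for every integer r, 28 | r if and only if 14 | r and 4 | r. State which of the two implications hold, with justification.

Both directions hold.

(⟹) If 28 ∣ r, write r = 28q. Since 28 = 2·14, r = 14·(2q), so 14 ∣ r; and since 28 = 7·4, r = 4·(7q), so 4 ∣ r.

(⟸) Suppose 14 ∣ r and 4 ∣ r. Any common multiple of 14 and 4 is a multiple of their lcm; here lcm(14, 4) = 14·4/gcd(14, 4) = 56/2 = 28, so 28 ∣ r.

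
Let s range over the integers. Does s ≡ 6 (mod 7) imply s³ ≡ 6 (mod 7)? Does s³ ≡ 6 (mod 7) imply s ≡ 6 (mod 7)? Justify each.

The forward direction holds; the converse fails.

(⟹) Suppose s ≡ 6 (mod 7). Write s = 7j + 6. Then (7j + 6)³ = 343j³ + 882j² + 756j + 216 = 7(49j³ + 126j² + 108j + 30) + 6, so s³ ≡ 6 (mod 7).

(⟸) This fails: take s = 3. Then 3³ = 27 ≡ 6 (mod 7), yet 3 ≡ 3 (mod 7), not 6.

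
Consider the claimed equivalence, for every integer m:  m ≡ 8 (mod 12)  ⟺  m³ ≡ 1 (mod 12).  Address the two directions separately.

(⇒) fails and (⇐) fails.

(⇒) This fails: take m = 8. Then 8 ≡ 8 (mod 12), but 8³ = 512 ≡ 8 (mod 12), not 1.

(⇐) This fails: take m = 1. Then 1³ = 1 ≡ 1 (mod 12), yet 1 ≡ 1 (mod 12), not 8.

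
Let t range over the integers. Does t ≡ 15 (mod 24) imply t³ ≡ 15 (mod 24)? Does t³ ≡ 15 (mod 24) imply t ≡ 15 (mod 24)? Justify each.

[⇐] Suppose t³ ≡ 15 (mod 24). The only residue r in {0, …, 23} with r³ ≡ 15 (mod 24) is r = 15, so t ≡ 15 (mod 24).

[⇒] Suppose t ≡ 15 (mod 24). Write t = 24j + 15. Then (24j + 15)³ = 13824j³ + 25920j² + 16200j + 3375 = 24(576j³ + 1080j² + 675j + 140) + 15, so t³ ≡ 15 (mod 24).

The biconditional holds.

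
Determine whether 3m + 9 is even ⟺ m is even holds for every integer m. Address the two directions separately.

Neither implication holds.

(→) This fails: m = 7 gives 3m + 9 = 30, which is even, but 7 is odd, not even.

(←) This also fails: m = 6 is even, but 3m + 9 = 27 is odd, not even.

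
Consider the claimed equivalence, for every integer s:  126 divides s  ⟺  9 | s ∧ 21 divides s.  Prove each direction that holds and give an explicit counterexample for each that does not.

Forward direction. If 126 ∣ s, write s = 126q. Since 126 = 14·9, s = 9·(14q), so 9 ∣ s; and since 126 = 6·21, s = 21·(6q), so 21 ∣ s.

Converse. This fails: take s = 63. Both 9 ∣ 63 and 21 ∣ 63, yet 63 is not a multiple of 126 (since 63 = 0·126 + 63), so 126 ∤ 63.

The forward direction holds; the converse fails.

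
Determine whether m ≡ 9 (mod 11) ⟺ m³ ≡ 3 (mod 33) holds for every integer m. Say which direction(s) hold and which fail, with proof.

[⇒] This fails: take m = 20. Then 20 ≡ 9 (mod 11), but 20³ = 8000 ≡ 14 (mod 33), not 3.

[⇐] Conversely, the residues r modulo 33 with r³ ≡ 3 (mod 33) are exactly {9}, and each is ≡ 9 (mod 11).

(⇒) fails; (⇐) holds.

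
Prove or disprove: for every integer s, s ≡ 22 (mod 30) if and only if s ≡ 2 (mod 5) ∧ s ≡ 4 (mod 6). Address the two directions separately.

Forward direction. Suppose s ≡ 22 (mod 30); write s = 30j + 22. Since 5 ∣ 30, reducing mod 5 gives s ≡ 22 ≡ 2 (mod 5); since 6 ∣ 30, reducing mod 6 gives s ≡ 22 ≡ 4 (mod 6).

Converse. If s ≡ 2 (mod 5) and s ≡ 4 (mod 6), then by the Chinese remainder theorem s ≡ 22 (mod 30). This is exactly s ≡ 22 (mod 30).

Equivalent; both directions hold.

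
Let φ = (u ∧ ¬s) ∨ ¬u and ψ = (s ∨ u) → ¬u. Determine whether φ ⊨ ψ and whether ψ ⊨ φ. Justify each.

The forward direction fails; the converse holds.

(⟹) This fails. Under s = F, u = T, the left side is true but the right side is false.

(⟸) Assume the antecedent. If s is true, the antecedent forces (s = T, u = F), and (u ∧ ¬s) ∨ ¬u holds there. If s is false, (u ∧ ¬s) ∨ ¬u reduces to true regardless of the other variables. Either way (u ∧ ¬s) ∨ ¬u holds.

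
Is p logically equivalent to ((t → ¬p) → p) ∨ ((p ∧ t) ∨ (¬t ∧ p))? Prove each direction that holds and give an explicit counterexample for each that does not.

(→) Assume the antecedent. If p is true, the consequent reduces to true regardless of the other variables. If p is false, the antecedent cannot hold. Either way the consequent holds.

(←) Assume the antecedent. If p is true, p reduces to true regardless of the other variables. If p is false, the antecedent cannot hold. Either way p holds.

Both directions hold.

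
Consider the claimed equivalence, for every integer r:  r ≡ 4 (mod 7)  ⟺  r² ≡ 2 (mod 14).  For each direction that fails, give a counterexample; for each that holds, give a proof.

Neither direction holds.

Forward direction. This fails: take r = 11. Then 11 ≡ 4 (mod 7), but 11² = 121 ≡ 9 (mod 14), not 2.

Converse. This fails: take r = 10. Then 10² = 100 ≡ 2 (mod 14), yet 10 ≡ 3 (mod 7), not 4.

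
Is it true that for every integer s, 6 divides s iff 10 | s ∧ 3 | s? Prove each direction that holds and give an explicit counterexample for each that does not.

Forward direction. This fails: take s = 6. Certainly 6 ∣ 6, but 10 ∤ 6.

Converse. Suppose 10 ∣ s and 3 ∣ s. Any common multiple of 10 and 3 is a multiple of their lcm; here gcd(10, 3) = 1, so lcm(10, 3) = 10·3 = 30, so 30 ∣ s. Since 6 ∣ 30, it follows that 6 ∣ s.

Only the reverse direction holds.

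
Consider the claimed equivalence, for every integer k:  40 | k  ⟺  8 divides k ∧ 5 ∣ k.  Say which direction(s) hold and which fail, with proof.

(→) If 40 ∣ k, write k = 40q. Since 40 = 5·8, k = 8·(5q), so 8 ∣ k; and since 40 = 8·5, k = 5·(8q), so 5 ∣ k.

(←) Suppose 8 ∣ k and 5 ∣ k. Any common multiple of 8 and 5 is a multiple of their lcm; here gcd(8, 5) = 1, so lcm(8, 5) = 8·5 = 40, so 40 ∣ k.

Equivalent; both directions hold.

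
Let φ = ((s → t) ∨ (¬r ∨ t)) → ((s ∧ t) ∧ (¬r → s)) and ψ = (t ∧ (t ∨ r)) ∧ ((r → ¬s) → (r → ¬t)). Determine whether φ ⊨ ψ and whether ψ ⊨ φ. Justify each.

(⇒) fails and (⇐) fails.

[⇒] This fails. Under t = F, r = T, s = T, the left side is true but the right side is false.

[⇐] This fails. Under t = T, r = F, s = F, the left side is false but the right side is true.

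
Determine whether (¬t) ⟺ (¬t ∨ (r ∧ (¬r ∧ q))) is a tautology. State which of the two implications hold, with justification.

(⟹) Assume the antecedent. If r is true, the antecedent forces (r = T, q = F, t = F) or (r = T, q = T, t = F), and ¬t ∨ (r ∧ (¬r ∧ q)) holds there. If r is false, the antecedent forces (r = F, q = F, t = F) or (r = F, q = T, t = F), and ¬t ∨ (r ∧ (¬r ∧ q)) holds there. Either way ¬t ∨ (r ∧ (¬r ∧ q)) holds.

(⟸) Assume the antecedent. If r is true, the antecedent forces (r = T, q = F, t = F) or (r = T, q = T, t = F), and ¬t holds there. If r is false, the antecedent forces (r = F, q = F, t = F) or (r = F, q = T, t = F), and ¬t holds there. Either way ¬t holds.

The biconditional holds.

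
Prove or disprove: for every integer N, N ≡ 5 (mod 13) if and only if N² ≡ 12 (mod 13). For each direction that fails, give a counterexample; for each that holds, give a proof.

(⇒) holds; (⇐) fails.

Converse. This fails: take N = 8. Then 8² = 64 ≡ 12 (mod 13), yet 8 ≡ 8 (mod 13), not 5.

Forward direction. Suppose N ≡ 5 (mod 13). Write N = 13j + 5. Then (13j + 5)² = 169j² + 130j + 25 = 13(13j² + 10j + 1) + 12, so N² ≡ 12 (mod 13).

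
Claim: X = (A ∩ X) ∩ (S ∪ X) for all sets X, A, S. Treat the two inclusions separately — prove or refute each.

(⊆) fails; (⊇) holds.

(⊇) Let x ∈ (A ∩ X) ∩ (S ∪ X). Then either x ∈ X ∩ A and x ∉ S; or x ∈ X ∩ A ∩ S. In each case x ∈ X, so (A ∩ X) ∩ (S ∪ X) ⊆ X.

(⊆) This inclusion fails. Take X = {1}, A = ∅, S = ∅; then 1 ∈ X but 1 ∉ (A ∩ X) ∩ (S ∪ X).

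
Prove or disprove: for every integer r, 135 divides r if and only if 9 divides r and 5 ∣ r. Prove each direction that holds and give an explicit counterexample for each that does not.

Forward direction. If 135 ∣ r, write r = 135q. Since 135 = 15·9, r = 9·(15q), so 9 ∣ r; and since 135 = 27·5, r = 5·(27q), so 5 ∣ r.

Converse. This fails: take r = 45. Both 9 ∣ 45 and 5 ∣ 45, yet 45 is not a multiple of 135 (since 45 = 0·135 + 45), so 135 ∤ 45.

(⇒) holds; (⇐) fails.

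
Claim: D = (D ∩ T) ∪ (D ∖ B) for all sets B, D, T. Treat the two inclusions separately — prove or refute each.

The sets are not equal: only the reverse inclusion holds.

Forward inclusion. This inclusion fails. Take B = {1}, D = {1}, T = ∅; then 1 ∈ D but 1 ∉ (D ∩ T) ∪ (D ∖ B).

Reverse inclusion. Let x ∈ (D ∩ T) ∪ (D ∖ B). Then either x ∈ D and x ∉ B, T; or x ∈ D ∩ T and x ∉ B; or x ∈ B ∩ D ∩ T. In each case x ∈ D, so (D ∩ T) ∪ (D ∖ B) ⊆ D.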